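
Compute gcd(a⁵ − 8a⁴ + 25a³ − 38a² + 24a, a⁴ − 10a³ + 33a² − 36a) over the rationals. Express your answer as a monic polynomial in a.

By polynomial division,
  a⁵ − 8a⁴ + 25a³ − 38a² + 24a = (a + 2)(a⁴ − 10a³ + 33a² − 36a) + (12a³ − 68a² + 96a)
  a⁴ − 10a³ + 33a² − 36a = ((1/12)a − 13/36)(12a³ − 68a² + 96a) + ((4/9)a² − (4/3)a)
  12a³ − 68a² + 96a = (27a − 72)((4/9)a² − (4/3)a) + (0)
Last nonzero remainder: (4/9)a² − (4/3)a. Dividing through by 4/9 gives the monic gcd a² − 3a.

a² − 3a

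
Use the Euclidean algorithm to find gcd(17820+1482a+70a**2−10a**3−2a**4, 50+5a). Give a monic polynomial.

10+a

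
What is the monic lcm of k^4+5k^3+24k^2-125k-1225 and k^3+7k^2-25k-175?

Repeated division with remainder:
  k^4+5k^3+24k^2-125k-1225 = (k-2)(k^3+7k^2-25k-175) + (63k^2-1575)
  k^3+7k^2-25k-175 = ((1/63)k+1/9)(63k^2-1575) + (0)
Last nonzero remainder: 63k^2-1575. Dividing through by 63 gives the monic gcd k^2-25.
Then lcm(f, g) = f·g / gcd(f, g); expanding and making the result monic gives the answer.

k^5+12k^4+59k^3+43k^2-2100k-8575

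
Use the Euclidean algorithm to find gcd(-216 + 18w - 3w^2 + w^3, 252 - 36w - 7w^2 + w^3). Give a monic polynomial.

-6 + w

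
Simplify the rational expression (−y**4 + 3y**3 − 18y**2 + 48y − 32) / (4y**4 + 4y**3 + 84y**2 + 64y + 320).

(−y**2 + 3y − 2)/(4y**2 + 4y + 20)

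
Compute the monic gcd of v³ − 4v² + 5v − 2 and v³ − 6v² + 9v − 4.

v² − 2v + 1

Repeated division with remainder:
  v³ − 4v² + 5v − 2 = (v³ − 6v² + 9v − 4) + (2v² − 4v + 2)
  v³ − 6v² + 9v − 4 = ((1/2)v − 2)(2v² − 4v + 2) + (0)
Last nonzero remainder: 2v² − 4v + 2. Dividing through by 2 gives the monic gcd v² − 2v + 1.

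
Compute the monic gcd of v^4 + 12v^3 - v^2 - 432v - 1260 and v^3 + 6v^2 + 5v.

Apply the Euclidean algorithm:
  v^4 + 12v^3 - v^2 - 432v - 1260 = (v + 6)(v^3 + 6v^2 + 5v) + (-42v^2 - 462v - 1260)
  v^3 + 6v^2 + 5v = (-(1/42)v + 5/42)(-42v^2 - 462v - 1260) + (30v + 150)
  -42v^2 - 462v - 1260 = (-(7/5)v - 42/5)(30v + 150) + (0)
Last nonzero remainder: 30v + 150. Dividing through by 30 gives the monic gcd v + 5.

v + 5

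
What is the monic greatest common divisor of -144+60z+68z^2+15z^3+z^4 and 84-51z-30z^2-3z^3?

-4+3z+z^2

Repeated division with remainder:
  z^4+15z^3+68z^2+60z-144 = (-(1/3)z-5/3)(-3z^3-30z^2-51z+84) + (z^2+3z-4)
  -3z^3-30z^2-51z+84 = (-3z-21)(z^2+3z-4) + (0)
The last nonzero remainder z^2+3z-4 is already monic.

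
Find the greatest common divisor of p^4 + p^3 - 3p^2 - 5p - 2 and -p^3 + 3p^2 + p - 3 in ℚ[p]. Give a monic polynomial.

Euclidean algorithm in ℚ[p]:
  p^4 + p^3 - 3p^2 - 5p - 2 = (-p - 4)(-p^3 + 3p^2 + p - 3) + (10p^2 - 4p - 14)
  -p^3 + 3p^2 + p - 3 = (-(1/10)p + 13/50)(10p^2 - 4p - 14) + ((16/25)p + 16/25)
  10p^2 - 4p - 14 = ((125/8)p - 175/8)((16/25)p + 16/25) + (0)
Last nonzero remainder: (16/25)p + 16/25. Dividing through by 16/25 gives the monic gcd p + 1.

p + 1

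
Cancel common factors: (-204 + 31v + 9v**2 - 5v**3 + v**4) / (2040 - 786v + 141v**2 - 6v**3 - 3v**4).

Apply the Euclidean algorithm:
  v**4 - 5v**3 + 9v**2 + 31v - 204 = (-1/3)(-3v**4 - 6v**3 + 141v**2 - 786v + 2040) + (-7v**3 + 56v**2 - 231v + 476)
  -3v**4 - 6v**3 + 141v**2 - 786v + 2040 = ((3/7)v + 30/7)(-7v**3 + 56v**2 - 231v + 476) + (0)
Last nonzero remainder: -7v**3 + 56v**2 - 231v + 476. Dividing through by -7 gives the monic gcd v**3 - 8v**2 + 33v - 68.
Cancel v**3 - 8v**2 + 33v - 68 from numerator and denominator to get the reduced form.

(-3 - v)/(30 + 3v)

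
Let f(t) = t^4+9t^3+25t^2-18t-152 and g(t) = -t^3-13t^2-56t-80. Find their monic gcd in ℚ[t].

t+4

By polynomial division,
  t^4+9t^3+25t^2-18t-152 = (-t+4)(-t^3-13t^2-56t-80) + (21t^2+126t+168)
  -t^3-13t^2-56t-80 = (-(1/21)t-1/3)(21t^2+126t+168) + (-6t-24)
  21t^2+126t+168 = (-(7/2)t-7)(-6t-24) + (0)
Last nonzero remainder: -6t-24. Dividing through by -6 gives the monic gcd t+4.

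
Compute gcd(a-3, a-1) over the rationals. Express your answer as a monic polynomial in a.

1

Repeated division with remainder:
  a-3 = (a-1) + (-2)
  a-1 = (-(1/2)a+1/2)(-2) + (0)
The last nonzero remainder is the constant -2, so the polynomials are coprime and gcd = 1.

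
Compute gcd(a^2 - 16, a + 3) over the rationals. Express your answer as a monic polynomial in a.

1

By polynomial division,
  a^2 - 16 = (a - 3)(a + 3) + (-7)
  a + 3 = (-(1/7)a - 3/7)(-7) + (0)
The last nonzero remainder is the constant -7, so the polynomials are coprime and gcd = 1.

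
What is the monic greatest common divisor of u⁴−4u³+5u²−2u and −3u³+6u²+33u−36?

u−1

Euclidean algorithm in ℚ[u]:
  u⁴−4u³+5u²−2u = (−(1/3)u+2/3)(−3u³+6u²+33u−36) + (12u²−36u+24)
  −3u³+6u²+33u−36 = (−(1/4)u−1/4)(12u²−36u+24) + (30u−30)
  12u²−36u+24 = ((2/5)u−4/5)(30u−30) + (0)
Last nonzero remainder: 30u−30. Dividing through by 30 gives the monic gcd u−1.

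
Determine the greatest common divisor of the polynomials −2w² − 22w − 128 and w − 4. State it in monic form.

1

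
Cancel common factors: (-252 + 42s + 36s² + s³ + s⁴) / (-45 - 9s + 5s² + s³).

Euclidean algorithm in ℚ[s]:
  s⁴ + s³ + 36s² + 42s - 252 = (s - 4)(s³ + 5s² - 9s - 45) + (65s² + 51s - 432)
  s³ + 5s² - 9s - 45 = ((1/65)s + 274/4225)(65s² + 51s - 432) + (-(23919/4225)s - 71757/4225)
  65s² + 51s - 432 = (-(274625/23919)s + 202800/7973)(-(23919/4225)s - 71757/4225) + (0)
Last nonzero remainder: -(23919/4225)s - 71757/4225. Dividing through by -23919/4225 gives the monic gcd s + 3.
Cancel s + 3 from numerator and denominator to get the reduced form.

(-84 + 42s - 2s² + s³)/(-15 + 2s + s²)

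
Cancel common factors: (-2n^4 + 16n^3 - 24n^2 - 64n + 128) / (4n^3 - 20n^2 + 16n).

Euclidean algorithm in ℚ[n]:
  -2n^4 + 16n^3 - 24n^2 - 64n + 128 = (-(1/2)n + 3/2)(4n^3 - 20n^2 + 16n) + (14n^2 - 88n + 128)
  4n^3 - 20n^2 + 16n = ((2/7)n + 18/49)(14n^2 - 88n + 128) + ((576/49)n - 2304/49)
  14n^2 - 88n + 128 = ((343/288)n - 49/18)((576/49)n - 2304/49) + (0)
Last nonzero remainder: (576/49)n - 2304/49. Dividing through by 576/49 gives the monic gcd n - 4.
Cancel n - 4 from numerator and denominator to get the reduced form.

(-n^3 + 4n^2 + 4n - 16)/(2n^2 - 2n)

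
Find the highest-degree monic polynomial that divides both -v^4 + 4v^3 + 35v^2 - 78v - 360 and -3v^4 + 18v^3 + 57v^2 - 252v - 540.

By polynomial division,
  -v^4 + 4v^3 + 35v^2 - 78v - 360 = (1/3)(-3v^4 + 18v^3 + 57v^2 - 252v - 540) + (-2v^3 + 16v^2 + 6v - 180)
  -3v^4 + 18v^3 + 57v^2 - 252v - 540 = ((3/2)v + 3)(-2v^3 + 16v^2 + 6v - 180) + (0)
Last nonzero remainder: -2v^3 + 16v^2 + 6v - 180. Dividing through by -2 gives the monic gcd v^3 - 8v^2 - 3v + 90.

v^3 - 8v^2 - 3v + 90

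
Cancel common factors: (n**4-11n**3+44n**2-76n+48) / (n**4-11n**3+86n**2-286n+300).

Euclidean algorithm in ℚ[n]:
  n**4-11n**3+44n**2-76n+48 = (n**4-11n**3+86n**2-286n+300) + (-42n**2+210n-252)
  n**4-11n**3+86n**2-286n+300 = (-(1/42)n**2+(1/7)n-25/21)(-42n**2+210n-252) + (0)
Last nonzero remainder: -42n**2+210n-252. Dividing through by -42 gives the monic gcd n**2-5n+6.
Cancel n**2-5n+6 from numerator and denominator to get the reduced form.

(n**2-6n+8)/(n**2-6n+50)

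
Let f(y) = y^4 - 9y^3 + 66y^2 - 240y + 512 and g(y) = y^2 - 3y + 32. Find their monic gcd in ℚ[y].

y^2 - 3y + 32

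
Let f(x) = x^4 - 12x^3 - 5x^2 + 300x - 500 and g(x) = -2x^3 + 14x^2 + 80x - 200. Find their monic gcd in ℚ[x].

x^3 - 7x^2 - 40x + 100

Repeated division with remainder:
  x^4 - 12x^3 - 5x^2 + 300x - 500 = (-(1/2)x + 5/2)(-2x^3 + 14x^2 + 80x - 200) + (0)
Last nonzero remainder: -2x^3 + 14x^2 + 80x - 200. Dividing through by -2 gives the monic gcd x^3 - 7x^2 - 40x + 100.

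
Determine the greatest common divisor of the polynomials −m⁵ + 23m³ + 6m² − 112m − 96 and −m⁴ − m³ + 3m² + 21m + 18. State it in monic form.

By polynomial division,
  −m⁵ + 23m³ + 6m² − 112m − 96 = (m − 1)(−m⁴ − m³ + 3m² + 21m + 18) + (19m³ − 12m² − 109m − 78)
  −m⁴ − m³ + 3m² + 21m + 18 = (−(1/19)m − 31/361)(19m³ − 12m² − 109m − 78) + (−(1360/361)m² + (2720/361)m + 4080/361)
  19m³ − 12m² − 109m − 78 = (−(6859/1360)m − 4693/680)(−(1360/361)m² + (2720/361)m + 4080/361) + (0)
Last nonzero remainder: −(1360/361)m² + (2720/361)m + 4080/361. Dividing through by −1360/361 gives the monic gcd m² − 2m − 3.

m² − 2m − 3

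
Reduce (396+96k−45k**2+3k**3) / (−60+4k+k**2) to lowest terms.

(−66−27k+3k**2)/(10+k)

Repeated division with remainder:
  3k**3−45k**2+96k+396 = (3k−57)(k**2+4k−60) + (504k−3024)
  k**2+4k−60 = ((1/504)k+5/252)(504k−3024) + (0)
Last nonzero remainder: 504k−3024. Dividing through by 504 gives the monic gcd k−6.
Cancel k−6 from numerator and denominator to get the reduced form.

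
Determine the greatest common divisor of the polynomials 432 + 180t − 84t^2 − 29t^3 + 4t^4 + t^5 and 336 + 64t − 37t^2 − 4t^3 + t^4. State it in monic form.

−12 − t + t^2

Euclidean algorithm in ℚ[t]:
  t^5 + 4t^4 − 29t^3 − 84t^2 + 180t + 432 = (t + 8)(t^4 − 4t^3 − 37t^2 + 64t + 336) + (40t^3 + 148t^2 − 668t − 2256)
  t^4 − 4t^3 − 37t^2 + 64t + 336 = ((1/40)t − 77/400)(40t^3 + 148t^2 − 668t − 2256) + ((819/100)t^2 − (819/100)t − 2457/25)
  40t^3 + 148t^2 − 668t − 2256 = ((4000/819)t + 18800/819)((819/100)t^2 − (819/100)t − 2457/25) + (0)
Last nonzero remainder: (819/100)t^2 − (819/100)t − 2457/25. Dividing through by 819/100 gives the monic gcd t^2 − t − 12.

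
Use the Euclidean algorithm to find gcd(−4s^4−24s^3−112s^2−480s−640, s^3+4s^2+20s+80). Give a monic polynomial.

s^3+4s^2+20s+80

Repeated division with remainder:
  −4s^4−24s^3−112s^2−480s−640 = (−4s−8)(s^3+4s^2+20s+80) + (0)
The last nonzero remainder s^3+4s^2+20s+80 is already monic.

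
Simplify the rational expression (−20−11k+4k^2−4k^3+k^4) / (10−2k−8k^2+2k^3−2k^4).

(4−k)/(−2+2k)

Apply the Euclidean algorithm:
  k^4−4k^3+4k^2−11k−20 = (−1/2)(−2k^4+2k^3−8k^2−2k+10) + (−3k^3−12k−15)
  −2k^4+2k^3−8k^2−2k+10 = ((2/3)k−2/3)(−3k^3−12k−15) + (0)
Last nonzero remainder: −3k^3−12k−15. Dividing through by −3 gives the monic gcd k^3+4k+5.
Cancel k^3+4k+5 from numerator and denominator to get the reduced form.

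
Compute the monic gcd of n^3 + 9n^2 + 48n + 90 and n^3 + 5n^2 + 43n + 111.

n + 3

By polynomial division,
  n^3 + 9n^2 + 48n + 90 = (n^3 + 5n^2 + 43n + 111) + (4n^2 + 5n − 21)
  n^3 + 5n^2 + 43n + 111 = ((1/4)n + 15/16)(4n^2 + 5n − 21) + ((697/16)n + 2091/16)
  4n^2 + 5n − 21 = ((64/697)n − 112/697)((697/16)n + 2091/16) + (0)
Last nonzero remainder: (697/16)n + 2091/16. Dividing through by 697/16 gives the monic gcd n + 3.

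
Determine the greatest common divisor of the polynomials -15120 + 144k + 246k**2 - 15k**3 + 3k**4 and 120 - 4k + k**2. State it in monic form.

Apply the Euclidean algorithm:
  3k**4 - 15k**3 + 246k**2 + 144k - 15120 = (3k**2 - 3k - 126)(k**2 - 4k + 120) + (0)
The last nonzero remainder k**2 - 4k + 120 is already monic.

120 - 4k + k**2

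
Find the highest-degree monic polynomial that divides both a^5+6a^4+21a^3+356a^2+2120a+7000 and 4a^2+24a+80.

a^2+6a+20

Euclidean algorithm in ℚ[a]:
  a^5+6a^4+21a^3+356a^2+2120a+7000 = ((1/4)a^3+(1/4)a+175/2)(4a^2+24a+80) + (0)
Last nonzero remainder: 4a^2+24a+80. Dividing through by 4 gives the monic gcd a^2+6a+20.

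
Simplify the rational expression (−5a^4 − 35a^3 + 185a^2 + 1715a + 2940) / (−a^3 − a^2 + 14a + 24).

Euclidean algorithm in ℚ[a]:
  −5a^4 − 35a^3 + 185a^2 + 1715a + 2940 = (5a + 30)(−a^3 − a^2 + 14a + 24) + (145a^2 + 1175a + 2220)
  −a^3 − a^2 + 14a + 24 = (−(1/145)a + 206/4205)(145a^2 + 1175a + 2220) + (−(23760/841)a − 71280/841)
  145a^2 + 1175a + 2220 = (−(24389/4752)a − 31117/1188)(−(23760/841)a − 71280/841) + (0)
Last nonzero remainder: −(23760/841)a − 71280/841. Dividing through by −23760/841 gives the monic gcd a + 3.
Cancel a + 3 from numerator and denominator to get the reduced form.

(5a^3 + 20a^2 − 245a − 980)/(a^2 − 2a − 8)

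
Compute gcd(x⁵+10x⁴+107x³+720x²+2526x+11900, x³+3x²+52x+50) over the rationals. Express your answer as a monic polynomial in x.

x²+2x+50

Apply the Euclidean algorithm:
  x⁵+10x⁴+107x³+720x²+2526x+11900 = (x²+7x+34)(x³+3x²+52x+50) + (204x²+408x+10200)
  x³+3x²+52x+50 = ((1/204)x+1/204)(204x²+408x+10200) + (0)
Last nonzero remainder: 204x²+408x+10200. Dividing through by 204 gives the monic gcd x²+2x+50.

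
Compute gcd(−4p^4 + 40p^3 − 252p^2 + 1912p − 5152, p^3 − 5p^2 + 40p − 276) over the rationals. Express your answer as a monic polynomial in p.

p^2 + p + 46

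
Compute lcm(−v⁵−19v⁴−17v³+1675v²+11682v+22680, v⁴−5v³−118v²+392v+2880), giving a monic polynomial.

Euclidean algorithm in ℚ[v]:
  −v⁵−19v⁴−17v³+1675v²+11682v+22680 = (−v−24)(v⁴−5v³−118v²+392v+2880) + (−255v³−765v²+23970v+91800)
  v⁴−5v³−118v²+392v+2880 = (−(1/255)v+8/255)(−255v³−765v²+23970v+91800) + (0)
Last nonzero remainder: −255v³−765v²+23970v+91800. Dividing through by −255 gives the monic gcd v³+3v²−94v−360.
Then lcm(f, g) = f·g / gcd(f, g); expanding and making the result monic gives the answer.

v⁶+11v⁵−135v⁴−1811v³+1718v²+70776v+181440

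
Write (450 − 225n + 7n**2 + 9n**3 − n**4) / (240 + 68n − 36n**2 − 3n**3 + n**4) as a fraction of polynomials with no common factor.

Apply the Euclidean algorithm:
  −n**4 + 9n**3 + 7n**2 − 225n + 450 = (−1)(n**4 − 3n**3 − 36n**2 + 68n + 240) + (6n**3 − 29n**2 − 157n + 690)
  n**4 − 3n**3 − 36n**2 + 68n + 240 = ((1/6)n + 11/36)(6n**3 − 29n**2 − 157n + 690) + (−(35/36)n**2 + (35/36)n + 175/6)
  6n**3 − 29n**2 − 157n + 690 = (−(216/35)n + 828/35)(−(35/36)n**2 + (35/36)n + 175/6) + (0)
Last nonzero remainder: −(35/36)n**2 + (35/36)n + 175/6. Dividing through by −35/36 gives the monic gcd n**2 − n − 30.
Cancel n**2 − n − 30 from numerator and denominator to get the reduced form.

(−15 + 8n − n**2)/(−8 − 2n + n**2)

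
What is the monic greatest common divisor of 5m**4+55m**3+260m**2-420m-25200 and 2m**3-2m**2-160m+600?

m**2+4m-60

Euclidean algorithm in ℚ[m]:
  5m**4+55m**3+260m**2-420m-25200 = ((5/2)m+30)(2m**3-2m**2-160m+600) + (720m**2+2880m-43200)
  2m**3-2m**2-160m+600 = ((1/360)m-1/72)(720m**2+2880m-43200) + (0)
Last nonzero remainder: 720m**2+2880m-43200. Dividing through by 720 gives the monic gcd m**2+4m-60.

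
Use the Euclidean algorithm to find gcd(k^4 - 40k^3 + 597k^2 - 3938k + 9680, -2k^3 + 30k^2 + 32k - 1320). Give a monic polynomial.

Apply the Euclidean algorithm:
  k^4 - 40k^3 + 597k^2 - 3938k + 9680 = (-(1/2)k + 25/2)(-2k^3 + 30k^2 + 32k - 1320) + (238k^2 - 4998k + 26180)
  -2k^3 + 30k^2 + 32k - 1320 = (-(1/119)k - 6/119)(238k^2 - 4998k + 26180) + (0)
Last nonzero remainder: 238k^2 - 4998k + 26180. Dividing through by 238 gives the monic gcd k^2 - 21k + 110.

k^2 - 21k + 110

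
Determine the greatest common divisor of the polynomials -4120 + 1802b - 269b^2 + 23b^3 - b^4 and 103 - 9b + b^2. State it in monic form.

103 - 9b + b^2

Apply the Euclidean algorithm:
  -b^4 + 23b^3 - 269b^2 + 1802b - 4120 = (-b^2 + 14b - 40)(b^2 - 9b + 103) + (0)
The last nonzero remainder b^2 - 9b + 103 is already monic.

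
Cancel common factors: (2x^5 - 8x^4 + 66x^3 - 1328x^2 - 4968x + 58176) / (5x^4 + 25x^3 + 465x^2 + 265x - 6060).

Repeated division with remainder:
  2x^5 - 8x^4 + 66x^3 - 1328x^2 - 4968x + 58176 = ((2/5)x - 18/5)(5x^4 + 25x^3 + 465x^2 + 265x - 6060) + (-30x^3 + 240x^2 - 1590x + 36360)
  5x^4 + 25x^3 + 465x^2 + 265x - 6060 = (-(1/6)x - 13/6)(-30x^3 + 240x^2 - 1590x + 36360) + (720x^2 + 2880x + 72720)
  -30x^3 + 240x^2 - 1590x + 36360 = (-(1/24)x + 1/2)(720x^2 + 2880x + 72720) + (0)
Last nonzero remainder: 720x^2 + 2880x + 72720. Dividing through by 720 gives the monic gcd x^2 + 4x + 101.
Cancel x^2 + 4x + 101 from numerator and denominator to get the reduced form.

(2x^3 - 16x^2 - 72x + 576)/(5x^2 + 5x - 60)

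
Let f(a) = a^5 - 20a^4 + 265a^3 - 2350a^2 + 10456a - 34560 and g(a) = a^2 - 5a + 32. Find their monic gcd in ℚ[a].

a^2 - 5a + 32

Repeated division with remainder:
  a^5 - 20a^4 + 265a^3 - 2350a^2 + 10456a - 34560 = (a^3 - 15a^2 + 158a - 1080)(a^2 - 5a + 32) + (0)
The last nonzero remainder a^2 - 5a + 32 is already monic.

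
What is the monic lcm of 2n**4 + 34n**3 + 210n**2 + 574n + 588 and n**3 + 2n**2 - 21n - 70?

n**5 + 12n**4 + 20n**3 - 238n**2 - 1141n - 1470

Apply the Euclidean algorithm:
  2n**4 + 34n**3 + 210n**2 + 574n + 588 = (2n + 30)(n**3 + 2n**2 - 21n - 70) + (192n**2 + 1344n + 2688)
  n**3 + 2n**2 - 21n - 70 = ((1/192)n - 5/192)(192n**2 + 1344n + 2688) + (0)
Last nonzero remainder: 192n**2 + 1344n + 2688. Dividing through by 192 gives the monic gcd n**2 + 7n + 14.
Then lcm(f, g) = f·g / gcd(f, g); expanding and making the result monic gives the answer.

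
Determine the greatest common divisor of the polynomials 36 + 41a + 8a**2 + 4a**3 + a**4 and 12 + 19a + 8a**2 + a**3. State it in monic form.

Apply the Euclidean algorithm:
  a**4 + 4a**3 + 8a**2 + 41a + 36 = (a - 4)(a**3 + 8a**2 + 19a + 12) + (21a**2 + 105a + 84)
  a**3 + 8a**2 + 19a + 12 = ((1/21)a + 1/7)(21a**2 + 105a + 84) + (0)
Last nonzero remainder: 21a**2 + 105a + 84. Dividing through by 21 gives the monic gcd a**2 + 5a + 4.

4 + 5a + a**2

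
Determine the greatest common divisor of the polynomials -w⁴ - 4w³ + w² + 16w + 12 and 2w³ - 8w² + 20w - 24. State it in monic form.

w - 2

Apply the Euclidean algorithm:
  -w⁴ - 4w³ + w² + 16w + 12 = (-(1/2)w - 4)(2w³ - 8w² + 20w - 24) + (-21w² + 84w - 84)
  2w³ - 8w² + 20w - 24 = (-(2/21)w)(-21w² + 84w - 84) + (12w - 24)
  -21w² + 84w - 84 = (-(7/4)w + 7/2)(12w - 24) + (0)
Last nonzero remainder: 12w - 24. Dividing through by 12 gives the monic gcd w - 2.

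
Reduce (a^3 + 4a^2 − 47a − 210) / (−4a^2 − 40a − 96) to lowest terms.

(−a^2 + 2a + 35)/(4a + 16)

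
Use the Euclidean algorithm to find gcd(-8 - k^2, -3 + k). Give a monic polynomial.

Euclidean algorithm in ℚ[k]:
  -k^2 - 8 = (-k - 3)(k - 3) + (-17)
  k - 3 = (-(1/17)k + 3/17)(-17) + (0)
The last nonzero remainder is the constant -17, so the polynomials are coprime and gcd = 1.

1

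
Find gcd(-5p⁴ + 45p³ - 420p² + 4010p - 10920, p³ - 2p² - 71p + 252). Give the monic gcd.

By polynomial division,
  -5p⁴ + 45p³ - 420p² + 4010p - 10920 = (-5p + 35)(p³ - 2p² - 71p + 252) + (-705p² + 7755p - 19740)
  p³ - 2p² - 71p + 252 = (-(1/705)p - 3/235)(-705p² + 7755p - 19740) + (0)
Last nonzero remainder: -705p² + 7755p - 19740. Dividing through by -705 gives the monic gcd p² - 11p + 28.

p² - 11p + 28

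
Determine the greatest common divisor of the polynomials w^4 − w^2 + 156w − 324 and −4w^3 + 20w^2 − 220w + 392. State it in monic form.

w − 2

Euclidean algorithm in ℚ[w]:
  w^4 − w^2 + 156w − 324 = (−(1/4)w − 5/4)(−4w^3 + 20w^2 − 220w + 392) + (−31w^2 − 21w + 166)
  −4w^3 + 20w^2 − 220w + 392 = ((4/31)w − 704/961)(−31w^2 − 21w + 166) + (−(246788/961)w + 493576/961)
  −31w^2 − 21w + 166 = ((29791/246788)w + 79763/246788)(−(246788/961)w + 493576/961) + (0)
Last nonzero remainder: −(246788/961)w + 493576/961. Dividing through by −246788/961 gives the monic gcd w − 2.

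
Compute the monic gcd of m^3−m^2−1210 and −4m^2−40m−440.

By polynomial division,
  m^3−m^2−1210 = (−(1/4)m+11/4)(−4m^2−40m−440) + (0)
Last nonzero remainder: −4m^2−40m−440. Dividing through by −4 gives the monic gcd m^2+10m+110.

m^2+10m+110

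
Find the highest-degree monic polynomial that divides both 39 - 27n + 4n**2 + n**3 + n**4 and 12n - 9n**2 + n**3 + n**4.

3 - 3n + n**2

Repeated division with remainder:
  n**4 + n**3 + 4n**2 - 27n + 39 = (n**4 + n**3 - 9n**2 + 12n) + (13n**2 - 39n + 39)
  n**4 + n**3 - 9n**2 + 12n = ((1/13)n**2 + (4/13)n)(13n**2 - 39n + 39) + (0)
Last nonzero remainder: 13n**2 - 39n + 39. Dividing through by 13 gives the monic gcd n**2 - 3n + 3.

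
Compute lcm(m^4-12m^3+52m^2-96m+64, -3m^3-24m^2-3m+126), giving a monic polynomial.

By polynomial division,
  m^4-12m^3+52m^2-96m+64 = (-(1/3)m+20/3)(-3m^3-24m^2-3m+126) + (211m^2-34m-776)
  -3m^3-24m^2-3m+126 = (-(3/211)m-5166/44521)(211m^2-34m-776) + (-(800415/44521)m+1600830/44521)
  211m^2-34m-776 = (-(9393931/800415)m-17274148/800415)(-(800415/44521)m+1600830/44521) + (0)
Last nonzero remainder: -(800415/44521)m+1600830/44521. Dividing through by -800415/44521 gives the monic gcd m-2.
Then lcm(f, g) = f·g / gcd(f, g); expanding and making the result monic gives the answer.

m^6-2m^5-47m^4+172m^3+196m^2-1376m+1344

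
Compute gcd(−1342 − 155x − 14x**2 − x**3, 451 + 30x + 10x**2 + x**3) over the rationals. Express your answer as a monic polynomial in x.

By polynomial division,
  −x**3 − 14x**2 − 155x − 1342 = (−1)(x**3 + 10x**2 + 30x + 451) + (−4x**2 − 125x − 891)
  x**3 + 10x**2 + 30x + 451 = (−(1/4)x + 85/16)(−4x**2 − 125x − 891) + ((7541/16)x + 82951/16)
  −4x**2 − 125x − 891 = (−(64/7541)x − 1296/7541)((7541/16)x + 82951/16) + (0)
Last nonzero remainder: (7541/16)x + 82951/16. Dividing through by 7541/16 gives the monic gcd x + 11.

11 + x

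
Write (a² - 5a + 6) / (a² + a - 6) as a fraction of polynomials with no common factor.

(a - 3)/(a + 3)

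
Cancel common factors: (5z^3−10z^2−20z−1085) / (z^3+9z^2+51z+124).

Repeated division with remainder:
  5z^3−10z^2−20z−1085 = (5)(z^3+9z^2+51z+124) + (−55z^2−275z−1705)
  z^3+9z^2+51z+124 = (−(1/55)z−4/55)(−55z^2−275z−1705) + (0)
Last nonzero remainder: −55z^2−275z−1705. Dividing through by −55 gives the monic gcd z^2+5z+31.
Cancel z^2+5z+31 from numerator and denominator to get the reduced form.

(5z−35)/(z+4)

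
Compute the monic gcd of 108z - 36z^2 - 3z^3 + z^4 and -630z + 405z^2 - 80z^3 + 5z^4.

18z - 9z^2 + z^3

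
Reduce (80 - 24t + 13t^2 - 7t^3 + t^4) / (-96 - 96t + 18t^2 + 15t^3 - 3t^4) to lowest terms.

Euclidean algorithm in ℚ[t]:
  t^4 - 7t^3 + 13t^2 - 24t + 80 = (-1/3)(-3t^4 + 15t^3 + 18t^2 - 96t - 96) + (-2t^3 + 19t^2 - 56t + 48)
  -3t^4 + 15t^3 + 18t^2 - 96t - 96 = ((3/2)t + 27/4)(-2t^3 + 19t^2 - 56t + 48) + (-(105/4)t^2 + 210t - 420)
  -2t^3 + 19t^2 - 56t + 48 = ((8/105)t - 4/35)(-(105/4)t^2 + 210t - 420) + (0)
Last nonzero remainder: -(105/4)t^2 + 210t - 420. Dividing through by -105/4 gives the monic gcd t^2 - 8t + 16.
Cancel t^2 - 8t + 16 from numerator and denominator to get the reduced form.

(-5 - t - t^2)/(6 + 9t + 3t^2)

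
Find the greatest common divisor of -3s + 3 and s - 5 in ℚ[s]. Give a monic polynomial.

Apply the Euclidean algorithm:
  -3s + 3 = (-3)(s - 5) + (-12)
  s - 5 = (-(1/12)s + 5/12)(-12) + (0)
The last nonzero remainder is the constant -12, so the polynomials are coprime and gcd = 1.

1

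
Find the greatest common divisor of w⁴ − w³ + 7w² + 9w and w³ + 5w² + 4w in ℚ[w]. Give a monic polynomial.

By polynomial division,
  w⁴ − w³ + 7w² + 9w = (w − 6)(w³ + 5w² + 4w) + (33w² + 33w)
  w³ + 5w² + 4w = ((1/33)w + 4/33)(33w² + 33w) + (0)
Last nonzero remainder: 33w² + 33w. Dividing through by 33 gives the monic gcd w² + w.

w² + w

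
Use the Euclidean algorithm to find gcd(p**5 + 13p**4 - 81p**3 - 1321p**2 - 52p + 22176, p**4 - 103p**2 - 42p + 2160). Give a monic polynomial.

p**2 - p - 72

Repeated division with remainder:
  p**5 + 13p**4 - 81p**3 - 1321p**2 - 52p + 22176 = (p + 13)(p**4 - 103p**2 - 42p + 2160) + (22p**3 + 60p**2 - 1666p - 5904)
  p**4 - 103p**2 - 42p + 2160 = ((1/22)p - 15/121)(22p**3 + 60p**2 - 1666p - 5904) + (-(2400/121)p**2 + (2400/121)p + 172800/121)
  22p**3 + 60p**2 - 1666p - 5904 = (-(1331/1200)p - 4961/1200)(-(2400/121)p**2 + (2400/121)p + 172800/121) + (0)
Last nonzero remainder: -(2400/121)p**2 + (2400/121)p + 172800/121. Dividing through by -2400/121 gives the monic gcd p**2 - p - 72.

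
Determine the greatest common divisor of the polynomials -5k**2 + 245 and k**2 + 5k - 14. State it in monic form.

k + 7

By polynomial division,
  -5k**2 + 245 = (-5)(k**2 + 5k - 14) + (25k + 175)
  k**2 + 5k - 14 = ((1/25)k - 2/25)(25k + 175) + (0)
Last nonzero remainder: 25k + 175. Dividing through by 25 gives the monic gcd k + 7.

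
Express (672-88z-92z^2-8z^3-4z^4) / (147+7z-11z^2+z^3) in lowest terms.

(224-104z+4z^2-4z^3)/(49-14z+z^2)

By polynomial division,
  -4z^4-8z^3-92z^2-88z+672 = (-4z-52)(z^3-11z^2+7z+147) + (-636z^2+864z+8316)
  z^3-11z^2+7z+147 = (-(1/636)z+511/33708)(-636z^2+864z+8316) + ((19600/2809)z+58800/2809)
  -636z^2+864z+8316 = (-(446631/4900)z+278091/700)((19600/2809)z+58800/2809) + (0)
Last nonzero remainder: (19600/2809)z+58800/2809. Dividing through by 19600/2809 gives the monic gcd z+3.
Cancel z+3 from numerator and denominator to get the reduced form.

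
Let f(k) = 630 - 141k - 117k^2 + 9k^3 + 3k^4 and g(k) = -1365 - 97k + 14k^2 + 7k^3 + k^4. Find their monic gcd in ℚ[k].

By polynomial division,
  3k^4 + 9k^3 - 117k^2 - 141k + 630 = (3)(k^4 + 7k^3 + 14k^2 - 97k - 1365) + (-12k^3 - 159k^2 + 150k + 4725)
  k^4 + 7k^3 + 14k^2 - 97k - 1365 = (-(1/12)k + 25/48)(-12k^3 - 159k^2 + 150k + 4725) + ((1749/16)k^2 + (1749/8)k - 61215/16)
  -12k^3 - 159k^2 + 150k + 4725 = (-(64/583)k - 720/583)((1749/16)k^2 + (1749/8)k - 61215/16) + (0)
Last nonzero remainder: (1749/16)k^2 + (1749/8)k - 61215/16. Dividing through by 1749/16 gives the monic gcd k^2 + 2k - 35.

-35 + 2k + k^2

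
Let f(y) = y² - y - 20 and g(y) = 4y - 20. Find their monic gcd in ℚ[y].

Repeated division with remainder:
  y² - y - 20 = ((1/4)y + 1)(4y - 20) + (0)
Last nonzero remainder: 4y - 20. Dividing through by 4 gives the monic gcd y - 5.

y - 5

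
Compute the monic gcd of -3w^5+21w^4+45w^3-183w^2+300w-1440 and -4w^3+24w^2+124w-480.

Apply the Euclidean algorithm:
  -3w^5+21w^4+45w^3-183w^2+300w-1440 = ((3/4)w^2-(3/4)w+15/2)(-4w^3+24w^2+124w-480) + (90w^2-990w+2160)
  -4w^3+24w^2+124w-480 = (-(2/45)w-2/9)(90w^2-990w+2160) + (0)
Last nonzero remainder: 90w^2-990w+2160. Dividing through by 90 gives the monic gcd w^2-11w+24.

w^2-11w+24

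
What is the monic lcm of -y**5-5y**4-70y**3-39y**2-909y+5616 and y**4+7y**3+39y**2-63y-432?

y**6+8y**5+85y**4+249y**3+1026y**2-2889y-16848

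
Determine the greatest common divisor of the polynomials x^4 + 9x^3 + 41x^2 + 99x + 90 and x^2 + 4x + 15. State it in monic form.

x^2 + 4x + 15

Euclidean algorithm in ℚ[x]:
  x^4 + 9x^3 + 41x^2 + 99x + 90 = (x^2 + 5x + 6)(x^2 + 4x + 15) + (0)
The last nonzero remainder x^2 + 4x + 15 is already monic.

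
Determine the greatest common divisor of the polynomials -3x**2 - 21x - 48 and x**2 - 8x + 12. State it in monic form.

1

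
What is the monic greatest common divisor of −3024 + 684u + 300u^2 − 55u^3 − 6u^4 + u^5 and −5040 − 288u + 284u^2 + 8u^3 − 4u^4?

252 − 36u − 7u^2 + u^3

Apply the Euclidean algorithm:
  u^5 − 6u^4 − 55u^3 + 300u^2 + 684u − 3024 = (−(1/4)u + 1)(−4u^4 + 8u^3 + 284u^2 − 288u − 5040) + (8u^3 − 56u^2 − 288u + 2016)
  −4u^4 + 8u^3 + 284u^2 − 288u − 5040 = (−(1/2)u − 5/2)(8u^3 − 56u^2 − 288u + 2016) + (0)
Last nonzero remainder: 8u^3 − 56u^2 − 288u + 2016. Dividing through by 8 gives the monic gcd u^3 − 7u^2 − 36u + 252.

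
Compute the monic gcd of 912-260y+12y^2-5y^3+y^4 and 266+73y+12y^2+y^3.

38+5y+y^2

Repeated division with remainder:
  y^4-5y^3+12y^2-260y+912 = (y-17)(y^3+12y^2+73y+266) + (143y^2+715y+5434)
  y^3+12y^2+73y+266 = ((1/143)y+7/143)(143y^2+715y+5434) + (0)
Last nonzero remainder: 143y^2+715y+5434. Dividing through by 143 gives the monic gcd y^2+5y+38.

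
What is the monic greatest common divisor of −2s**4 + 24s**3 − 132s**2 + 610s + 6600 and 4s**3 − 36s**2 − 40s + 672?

s + 4

Apply the Euclidean algorithm:
  −2s**4 + 24s**3 − 132s**2 + 610s + 6600 = (−(1/2)s + 3/2)(4s**3 − 36s**2 − 40s + 672) + (−98s**2 + 1006s + 5592)
  4s**3 − 36s**2 − 40s + 672 = (−(2/49)s − 124/2401)(−98s**2 + 1006s + 5592) + ((576720/2401)s + 2306880/2401)
  −98s**2 + 1006s + 5592 = (−(117649/288360)s + 559433/96120)((576720/2401)s + 2306880/2401) + (0)
Last nonzero remainder: (576720/2401)s + 2306880/2401. Dividing through by 576720/2401 gives the monic gcd s + 4.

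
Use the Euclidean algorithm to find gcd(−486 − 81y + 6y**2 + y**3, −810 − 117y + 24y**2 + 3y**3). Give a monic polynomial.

Repeated division with remainder:
  y**3 + 6y**2 − 81y − 486 = (1/3)(3y**3 + 24y**2 − 117y − 810) + (−2y**2 − 42y − 216)
  3y**3 + 24y**2 − 117y − 810 = (−(3/2)y + 39/2)(−2y**2 − 42y − 216) + (378y + 3402)
  −2y**2 − 42y − 216 = (−(1/189)y − 4/63)(378y + 3402) + (0)
Last nonzero remainder: 378y + 3402. Dividing through by 378 gives the monic gcd y + 9.

9 + y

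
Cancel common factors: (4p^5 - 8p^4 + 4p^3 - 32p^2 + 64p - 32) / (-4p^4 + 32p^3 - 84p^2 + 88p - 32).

(-p^2 - 2p - 4)/(p - 4)

Repeated division with remainder:
  4p^5 - 8p^4 + 4p^3 - 32p^2 + 64p - 32 = (-p - 6)(-4p^4 + 32p^3 - 84p^2 + 88p - 32) + (112p^3 - 448p^2 + 560p - 224)
  -4p^4 + 32p^3 - 84p^2 + 88p - 32 = (-(1/28)p + 1/7)(112p^3 - 448p^2 + 560p - 224) + (0)
Last nonzero remainder: 112p^3 - 448p^2 + 560p - 224. Dividing through by 112 gives the monic gcd p^3 - 4p^2 + 5p - 2.
Cancel p^3 - 4p^2 + 5p - 2 from numerator and denominator to get the reduced form.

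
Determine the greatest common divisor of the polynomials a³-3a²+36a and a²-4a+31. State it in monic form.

1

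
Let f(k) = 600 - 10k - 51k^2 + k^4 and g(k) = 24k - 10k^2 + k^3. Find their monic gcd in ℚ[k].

Euclidean algorithm in ℚ[k]:
  k^4 - 51k^2 - 10k + 600 = (k + 10)(k^3 - 10k^2 + 24k) + (25k^2 - 250k + 600)
  k^3 - 10k^2 + 24k = ((1/25)k)(25k^2 - 250k + 600) + (0)
Last nonzero remainder: 25k^2 - 250k + 600. Dividing through by 25 gives the monic gcd k^2 - 10k + 24.

24 - 10k + k^2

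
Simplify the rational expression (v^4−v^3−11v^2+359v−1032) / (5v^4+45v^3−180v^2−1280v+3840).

(v^2−6v+43)/(5v^2+20v−160)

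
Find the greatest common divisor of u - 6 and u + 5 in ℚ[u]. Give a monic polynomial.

1

Apply the Euclidean algorithm:
  u - 6 = (u + 5) + (-11)
  u + 5 = (-(1/11)u - 5/11)(-11) + (0)
The last nonzero remainder is the constant -11, so the polynomials are coprime and gcd = 1.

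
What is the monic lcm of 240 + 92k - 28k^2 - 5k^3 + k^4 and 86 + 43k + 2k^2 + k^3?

10320 + 3956k - 964k^2 - 123k^3 + 15k^4 - 5k^5 + k^6

By polynomial division,
  k^4 - 5k^3 - 28k^2 + 92k + 240 = (k - 7)(k^3 + 2k^2 + 43k + 86) + (-57k^2 + 307k + 842)
  k^3 + 2k^2 + 43k + 86 = (-(1/57)k - 421/3249)(-57k^2 + 307k + 842) + ((316948/3249)k + 633896/3249)
  -57k^2 + 307k + 842 = (-(185193/316948)k + 1367829/316948)((316948/3249)k + 633896/3249) + (0)
Last nonzero remainder: (316948/3249)k + 633896/3249. Dividing through by 316948/3249 gives the monic gcd k + 2.
Then lcm(f, g) = f·g / gcd(f, g); expanding and making the result monic gives the answer.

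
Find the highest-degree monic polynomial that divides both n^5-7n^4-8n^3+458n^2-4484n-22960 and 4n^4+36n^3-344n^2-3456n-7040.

Apply the Euclidean algorithm:
  n^5-7n^4-8n^3+458n^2-4484n-22960 = ((1/4)n-4)(4n^4+36n^3-344n^2-3456n-7040) + (222n^3-54n^2-16548n-51120)
  4n^4+36n^3-344n^2-3456n-7040 = ((2/111)n+228/1369)(222n^3-54n^2-16548n-51120) + (-(50440/1369)n^2+(302640/1369)n+2017600/1369)
  222n^3-54n^2-16548n-51120 = (-(151959/25220)n-874791/25220)(-(50440/1369)n^2+(302640/1369)n+2017600/1369) + (0)
Last nonzero remainder: -(50440/1369)n^2+(302640/1369)n+2017600/1369. Dividing through by -50440/1369 gives the monic gcd n^2-6n-40.

n^2-6n-40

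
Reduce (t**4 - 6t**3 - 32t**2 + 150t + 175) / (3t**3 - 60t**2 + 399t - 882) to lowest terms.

(t**3 + t**2 - 25t - 25)/(3t**2 - 39t + 126)

Repeated division with remainder:
  t**4 - 6t**3 - 32t**2 + 150t + 175 = ((1/3)t + 14/3)(3t**3 - 60t**2 + 399t - 882) + (115t**2 - 1418t + 4291)
  3t**3 - 60t**2 + 399t - 882 = ((3/115)t - 2646/13225)(115t**2 - 1418t + 4291) + ((44352/13225)t - 310464/13225)
  115t**2 - 1418t + 4291 = ((1520875/44352)t - 8106925/44352)((44352/13225)t - 310464/13225) + (0)
Last nonzero remainder: (44352/13225)t - 310464/13225. Dividing through by 44352/13225 gives the monic gcd t - 7.
Cancel t - 7 from numerator and denominator to get the reduced form.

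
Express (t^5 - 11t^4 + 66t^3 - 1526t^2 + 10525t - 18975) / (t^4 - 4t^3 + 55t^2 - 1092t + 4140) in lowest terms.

(t^3 - 19t^2 + 103t - 165)/(t^2 - 12t + 36)

By polynomial division,
  t^5 - 11t^4 + 66t^3 - 1526t^2 + 10525t - 18975 = (t - 7)(t^4 - 4t^3 + 55t^2 - 1092t + 4140) + (-17t^3 - 49t^2 - 1259t + 10005)
  t^4 - 4t^3 + 55t^2 - 1092t + 4140 = (-(1/17)t + 117/289)(-17t^3 - 49t^2 - 1259t + 10005) + ((225/289)t^2 + (1800/289)t + 25875/289)
  -17t^3 - 49t^2 - 1259t + 10005 = (-(4913/225)t + 8381/75)((225/289)t^2 + (1800/289)t + 25875/289) + (0)
Last nonzero remainder: (225/289)t^2 + (1800/289)t + 25875/289. Dividing through by 225/289 gives the monic gcd t^2 + 8t + 115.
Cancel t^2 + 8t + 115 from numerator and denominator to get the reduced form.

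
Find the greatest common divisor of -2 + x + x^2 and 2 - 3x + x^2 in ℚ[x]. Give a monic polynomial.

-1 + x

Apply the Euclidean algorithm:
  x^2 + x - 2 = (x^2 - 3x + 2) + (4x - 4)
  x^2 - 3x + 2 = ((1/4)x - 1/2)(4x - 4) + (0)
Last nonzero remainder: 4x - 4. Dividing through by 4 gives the monic gcd x - 1.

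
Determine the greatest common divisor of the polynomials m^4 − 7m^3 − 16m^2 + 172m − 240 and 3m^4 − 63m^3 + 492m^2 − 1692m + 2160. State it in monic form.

By polynomial division,
  m^4 − 7m^3 − 16m^2 + 172m − 240 = (1/3)(3m^4 − 63m^3 + 492m^2 − 1692m + 2160) + (14m^3 − 180m^2 + 736m − 960)
  3m^4 − 63m^3 + 492m^2 − 1692m + 2160 = ((3/14)m − 171/98)(14m^3 − 180m^2 + 736m − 960) + ((990/49)m^2 − (9900/49)m + 23760/49)
  14m^3 − 180m^2 + 736m − 960 = ((343/495)m − 196/99)((990/49)m^2 − (9900/49)m + 23760/49) + (0)
Last nonzero remainder: (990/49)m^2 − (9900/49)m + 23760/49. Dividing through by 990/49 gives the monic gcd m^2 − 10m + 24.

m^2 − 10m + 24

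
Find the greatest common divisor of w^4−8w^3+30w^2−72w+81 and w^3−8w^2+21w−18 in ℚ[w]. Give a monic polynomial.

Repeated division with remainder:
  w^4−8w^3+30w^2−72w+81 = (w)(w^3−8w^2+21w−18) + (9w^2−54w+81)
  w^3−8w^2+21w−18 = ((1/9)w−2/9)(9w^2−54w+81) + (0)
Last nonzero remainder: 9w^2−54w+81. Dividing through by 9 gives the monic gcd w^2−6w+9.

w^2−6w+9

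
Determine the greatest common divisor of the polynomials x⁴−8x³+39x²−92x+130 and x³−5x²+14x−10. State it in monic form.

Repeated division with remainder:
  x⁴−8x³+39x²−92x+130 = (x−3)(x³−5x²+14x−10) + (10x²−40x+100)
  x³−5x²+14x−10 = ((1/10)x−1/10)(10x²−40x+100) + (0)
Last nonzero remainder: 10x²−40x+100. Dividing through by 10 gives the monic gcd x²−4x+10.

x²−4x+10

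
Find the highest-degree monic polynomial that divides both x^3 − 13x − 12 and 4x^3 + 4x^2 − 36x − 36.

x^2 + 4x + 3

Apply the Euclidean algorithm:
  x^3 − 13x − 12 = (1/4)(4x^3 + 4x^2 − 36x − 36) + (−x^2 − 4x − 3)
  4x^3 + 4x^2 − 36x − 36 = (−4x + 12)(−x^2 − 4x − 3) + (0)
Last nonzero remainder: −x^2 − 4x − 3. Dividing through by −1 gives the monic gcd x^2 + 4x + 3.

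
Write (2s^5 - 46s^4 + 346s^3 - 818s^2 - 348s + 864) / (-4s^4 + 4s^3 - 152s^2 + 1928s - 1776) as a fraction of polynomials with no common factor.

Euclidean algorithm in ℚ[s]:
  2s^5 - 46s^4 + 346s^3 - 818s^2 - 348s + 864 = (-(1/2)s + 11)(-4s^4 + 4s^3 - 152s^2 + 1928s - 1776) + (226s^3 + 1818s^2 - 22444s + 20400)
  -4s^4 + 4s^3 - 152s^2 + 1928s - 1776 = (-(2/113)s + 2044/12769)(226s^3 + 1818s^2 - 22444s + 20400) + (-(10729224/12769)s^2 + (75104568/12769)s - 64375344/12769)
  226s^3 + 1818s^2 - 22444s + 20400 = (-(1442897/5364612)s - 5426825/1341153)(-(10729224/12769)s^2 + (75104568/12769)s - 64375344/12769) + (0)
Last nonzero remainder: -(10729224/12769)s^2 + (75104568/12769)s - 64375344/12769. Dividing through by -10729224/12769 gives the monic gcd s^2 - 7s + 6.
Cancel s^2 - 7s + 6 from numerator and denominator to get the reduced form.

(-s^3 + 16s^2 - 55s - 72)/(2s^2 + 12s + 148)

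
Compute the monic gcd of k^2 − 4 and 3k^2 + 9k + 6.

Euclidean algorithm in ℚ[k]:
  k^2 − 4 = (1/3)(3k^2 + 9k + 6) + (−3k − 6)
  3k^2 + 9k + 6 = (−k − 1)(−3k − 6) + (0)
Last nonzero remainder: −3k − 6. Dividing through by −3 gives the monic gcd k + 2.

k + 2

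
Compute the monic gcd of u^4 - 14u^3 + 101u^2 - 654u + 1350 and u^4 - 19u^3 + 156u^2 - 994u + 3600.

u^3 - 11u^2 + 68u - 450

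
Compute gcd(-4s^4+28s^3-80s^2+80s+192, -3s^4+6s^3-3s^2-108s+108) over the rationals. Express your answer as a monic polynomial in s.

By polynomial division,
  -4s^4+28s^3-80s^2+80s+192 = (4/3)(-3s^4+6s^3-3s^2-108s+108) + (20s^3-76s^2+224s+48)
  -3s^4+6s^3-3s^2-108s+108 = (-(3/20)s-27/100)(20s^3-76s^2+224s+48) + ((252/25)s^2-(1008/25)s+3024/25)
  20s^3-76s^2+224s+48 = ((125/63)s+25/63)((252/25)s^2-(1008/25)s+3024/25) + (0)
Last nonzero remainder: (252/25)s^2-(1008/25)s+3024/25. Dividing through by 252/25 gives the monic gcd s^2-4s+12.

s^2-4s+12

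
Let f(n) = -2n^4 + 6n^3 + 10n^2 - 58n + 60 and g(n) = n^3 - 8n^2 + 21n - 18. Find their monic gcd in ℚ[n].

n - 2

Apply the Euclidean algorithm:
  -2n^4 + 6n^3 + 10n^2 - 58n + 60 = (-2n - 10)(n^3 - 8n^2 + 21n - 18) + (-28n^2 + 116n - 120)
  n^3 - 8n^2 + 21n - 18 = (-(1/28)n + 27/196)(-28n^2 + 116n - 120) + ((36/49)n - 72/49)
  -28n^2 + 116n - 120 = (-(343/9)n + 245/3)((36/49)n - 72/49) + (0)
Last nonzero remainder: (36/49)n - 72/49. Dividing through by 36/49 gives the monic gcd n - 2.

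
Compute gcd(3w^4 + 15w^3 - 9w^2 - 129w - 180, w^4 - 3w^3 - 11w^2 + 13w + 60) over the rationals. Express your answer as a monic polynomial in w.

Euclidean algorithm in ℚ[w]:
  3w^4 + 15w^3 - 9w^2 - 129w - 180 = (3)(w^4 - 3w^3 - 11w^2 + 13w + 60) + (24w^3 + 24w^2 - 168w - 360)
  w^4 - 3w^3 - 11w^2 + 13w + 60 = ((1/24)w - 1/6)(24w^3 + 24w^2 - 168w - 360) + (0)
Last nonzero remainder: 24w^3 + 24w^2 - 168w - 360. Dividing through by 24 gives the monic gcd w^3 + w^2 - 7w - 15.

w^3 + w^2 - 7w - 15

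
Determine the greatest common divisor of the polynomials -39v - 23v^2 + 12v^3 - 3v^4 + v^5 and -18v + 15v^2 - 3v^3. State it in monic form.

-3v + v^2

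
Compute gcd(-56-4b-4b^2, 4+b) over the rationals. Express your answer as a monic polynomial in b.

Apply the Euclidean algorithm:
  -4b^2-4b-56 = (-4b+12)(b+4) + (-104)
  b+4 = (-(1/104)b-1/26)(-104) + (0)
The last nonzero remainder is the constant -104, so the polynomials are coprime and gcd = 1.

1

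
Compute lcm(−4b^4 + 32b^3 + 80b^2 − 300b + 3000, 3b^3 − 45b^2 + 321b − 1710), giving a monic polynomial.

b^6 − 13b^5 + 77b^4 − 281b^3 − 2265b^2 + 8025b − 42750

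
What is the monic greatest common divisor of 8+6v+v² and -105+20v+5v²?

1

Apply the Euclidean algorithm:
  v²+6v+8 = (1/5)(5v²+20v-105) + (2v+29)
  5v²+20v-105 = ((5/2)v-105/4)(2v+29) + (2625/4)
  2v+29 = ((8/2625)v+116/2625)(2625/4) + (0)
The last nonzero remainder is the constant 2625/4, so the polynomials are coprime and gcd = 1.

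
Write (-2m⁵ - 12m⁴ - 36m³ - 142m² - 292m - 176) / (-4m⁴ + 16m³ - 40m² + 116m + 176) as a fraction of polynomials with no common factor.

(m² + 6m + 8)/(2m - 8)

Apply the Euclidean algorithm:
  -2m⁵ - 12m⁴ - 36m³ - 142m² - 292m - 176 = ((1/2)m + 5)(-4m⁴ + 16m³ - 40m² + 116m + 176) + (-96m³ - 960m - 1056)
  -4m⁴ + 16m³ - 40m² + 116m + 176 = ((1/24)m - 1/6)(-96m³ - 960m - 1056) + (0)
Last nonzero remainder: -96m³ - 960m - 1056. Dividing through by -96 gives the monic gcd m³ + 10m + 11.
Cancel m³ + 10m + 11 from numerator and denominator to get the reduced form.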